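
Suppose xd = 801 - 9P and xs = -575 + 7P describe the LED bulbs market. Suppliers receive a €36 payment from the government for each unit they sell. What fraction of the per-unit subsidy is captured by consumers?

Consumer share = 0.4375

Pre-subsidy: 801 - 9P = -575 + 7P gives P* = 86, x* = 27.
With the subsidy, sellers receive Ps = Pb + 36 for each unit, where Pb is the price buyers pay.
Supply in terms of Pb becomes xs = -575 + 7(Pb + 36) = -323 + 7Pb. Setting this equal to demand: 801 - 9Pb = -323 + 7Pb, so Pb = 70.25.
Sellers receive Ps = 70.25 + 36 = 106.25; x' = 801 − 9·70.25 = 168.75.
Buyers' price falls by P* − Pb = 86 − 70.25 = 15.75; sellers' price rises by Ps − P* = 106.25 − 86 = 20.25.
So consumers capture 15.75/36 = 0.4375 of each unit of subsidy.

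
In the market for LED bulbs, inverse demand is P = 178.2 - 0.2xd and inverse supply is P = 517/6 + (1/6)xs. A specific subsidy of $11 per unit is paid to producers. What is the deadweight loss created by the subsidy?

Deadweight loss = $165

Pre-subsidy: 178.2 - 0.2x = 517/6 + (1/6)x gives x* = 251 and P* = 128.
With the subsidy, sellers receive Ps = Pb + 11 for each unit, where Pb is the price buyers pay.
On the curves, Pb = 178.2 - 0.2x and Ps = 517/6 + (1/6)x; the wedge Ps − Pb = 11 gives 517/6 + (1/6)x − (178.2 - 0.2x) = 11, so x' = 281.
Then Pb = 178.2 − 0.2·281 = 122 and Ps = 517/6 + (1/6)·281 = 133.
The subsidy expands output by 281 − 251 = 30 past the efficient level; on those units the gap between marginal cost and willingness to pay runs from 0 up to 11.
DWL = ½ × 11 × 30 = 165.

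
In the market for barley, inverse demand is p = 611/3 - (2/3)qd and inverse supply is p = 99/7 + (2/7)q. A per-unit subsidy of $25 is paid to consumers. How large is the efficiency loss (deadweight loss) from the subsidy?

Pre-subsidy: 611/3 - (2/3)q = 99/7 + (2/7)q gives q* = 199 and p* = 71.
With the rebate, buyers effectively pay pb = ps − 25, where ps is the price sellers receive.
On the curves, pb = 611/3 - (2/3)q and ps = 99/7 + (2/7)q; the wedge ps − pb = 25 gives 99/7 + (2/7)q − (611/3 - (2/3)q) = 25, so q' = 225.25.
Then pb = 611/3 − (2/3)·225.25 = 53.5 and ps = 99/7 + (2/7)·225.25 = 78.5.
The subsidy expands output by 225.25 − 199 = 26.25 past the efficient level; on those units the gap between marginal cost and willingness to pay runs from 0 up to 25.
DWL = ½ × 25 × 26.25 = 328.125.

Deadweight loss = $328.125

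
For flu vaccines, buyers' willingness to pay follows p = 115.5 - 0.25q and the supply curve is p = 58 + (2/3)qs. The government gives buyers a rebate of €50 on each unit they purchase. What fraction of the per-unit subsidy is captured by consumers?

Consumer share = 3/11

Pre-subsidy: 115.5 - 0.25q = 58 + (2/3)q gives q* = 690/11 and p* = 1098/11.
With the rebate, buyers effectively pay pb = ps − 50, where ps is the price sellers receive.
On the curves, pb = 115.5 - 0.25q and ps = 58 + (2/3)q; the wedge ps − pb = 50 gives 58 + (2/3)q − (115.5 - 0.25q) = 50, so q' = 1290/11.
Then pb = 115.5 − 0.25·(1290/11) = 948/11 and ps = 58 + (2/3)·(1290/11) = 1498/11.
Buyers' price falls by p* − pb = 1098/11 − 948/11 = 150/11; sellers' price rises by ps − p* = 1498/11 − 1098/11 = 400/11.
So consumers capture (150/11)/50 = 3/11 of each unit of subsidy.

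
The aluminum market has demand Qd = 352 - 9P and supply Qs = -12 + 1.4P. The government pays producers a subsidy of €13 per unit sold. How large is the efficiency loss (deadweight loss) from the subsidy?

Pre-subsidy: 352 - 9P = -12 + 1.4P gives P* = 35, Q* = 37.
With the subsidy, sellers receive Ps = Pb + 13 for each unit, where Pb is the price buyers pay.
Supply in terms of Pb becomes Qs = -12 + 1.4(Pb + 13) = 6.2 + 1.4Pb. Setting this equal to demand: 352 - 9Pb = 6.2 + 1.4Pb, so Pb = 33.25.
Sellers receive Ps = 33.25 + 13 = 46.25; Q' = 352 − 9·33.25 = 52.75.
The subsidy expands output by 52.75 − 37 = 15.75 past the efficient level; on those units the gap between marginal cost and willingness to pay runs from 0 up to 13.
DWL = ½ × 13 × 15.75 = 102.375.

Deadweight loss = €102.375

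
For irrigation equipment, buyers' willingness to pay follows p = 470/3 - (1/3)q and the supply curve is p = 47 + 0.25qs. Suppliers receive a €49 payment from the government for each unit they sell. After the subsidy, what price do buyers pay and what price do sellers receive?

Buyers pay €66; sellers receive €115

Pre-subsidy: 470/3 - (1/3)q = 47 + 0.25q gives q* = 188 and p* = 94.
With the subsidy, sellers receive ps = pb + 49 for each unit, where pb is the price buyers pay.
On the curves, pb = 470/3 - (1/3)q and ps = 47 + 0.25q; the wedge ps − pb = 49 gives 47 + 0.25q − (470/3 - (1/3)q) = 49, so q' = 272.
Then pb = 470/3 − (1/3)·272 = 66 and ps = 47 + 0.25·272 = 115.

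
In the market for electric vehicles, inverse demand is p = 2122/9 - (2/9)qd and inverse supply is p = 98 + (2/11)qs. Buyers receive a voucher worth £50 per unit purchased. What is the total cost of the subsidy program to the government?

Government cost = £23237.5

Pre-subsidy: 2122/9 - (2/9)q = 98 + (2/11)q gives q* = 341 and p* = 160.
With the rebate, buyers effectively pay pb = ps − 50, where ps is the price sellers receive.
On the curves, pb = 2122/9 - (2/9)q and ps = 98 + (2/11)q; the wedge ps − pb = 50 gives 98 + (2/11)q − (2122/9 - (2/9)q) = 50, so q' = 464.75.
Then pb = 2122/9 − (2/9)·464.75 = 132.5 and ps = 98 + (2/11)·464.75 = 182.5.
Government outlay = subsidy × quantity = 50 × 464.75 = 23237.5.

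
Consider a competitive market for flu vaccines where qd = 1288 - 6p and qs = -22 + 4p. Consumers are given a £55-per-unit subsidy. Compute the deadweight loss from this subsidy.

Deadweight loss = £3630

Pre-subsidy: 1288 - 6p = -22 + 4p gives p* = 131, q* = 502.
With the rebate, buyers effectively pay pb = ps − 55, where ps is the price sellers receive.
Demand in terms of ps becomes qd = 1288 − 6(ps − 55) = 1618 - 6ps. Setting this equal to supply: 1618 - 6ps = -22 + 4ps, so ps = 164.
Buyers pay pb = 164 − 55 = 109; q' = -22 + 4·164 = 634.
The subsidy expands output by 634 − 502 = 132 past the efficient level; on those units the gap between marginal cost and willingness to pay runs from 0 up to 55.
DWL = ½ × 55 × 132 = 3630.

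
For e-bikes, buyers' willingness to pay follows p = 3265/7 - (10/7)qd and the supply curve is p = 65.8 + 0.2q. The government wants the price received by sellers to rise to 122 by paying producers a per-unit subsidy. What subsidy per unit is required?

At a seller price of 122, quantity supplied is -329 + 5·122 = 281.
Buyers absorb 281 only when they pay pb = 3265/7 − (10/7)·281 = 65.
s = ps − pb = 122 − 65 = 57.

Required subsidy s = 57 per unit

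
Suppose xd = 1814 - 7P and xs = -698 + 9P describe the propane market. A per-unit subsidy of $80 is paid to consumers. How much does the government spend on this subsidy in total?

Government cost = $82400

Pre-subsidy: 1814 - 7P = -698 + 9P gives P* = 157, x* = 715.
With the rebate, buyers effectively pay Pb = Ps − 80, where Ps is the price sellers receive.
Demand in terms of Ps becomes xd = 1814 − 7(Ps − 80) = 2374 - 7Ps. Setting this equal to supply: 2374 - 7Ps = -698 + 9Ps, so Ps = 192.
Buyers pay Pb = 192 − 80 = 112; x' = -698 + 9·192 = 1030.
Government outlay = subsidy × quantity = 80 × 1030 = 82400.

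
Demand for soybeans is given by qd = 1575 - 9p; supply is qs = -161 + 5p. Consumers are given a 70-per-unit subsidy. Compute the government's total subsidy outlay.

Government cost = 47880

Pre-subsidy: 1575 - 9p = -161 + 5p gives p* = 124, q* = 459.
With the rebate, buyers effectively pay pb = ps − 70, where ps is the price sellers receive.
Demand in terms of ps becomes qd = 1575 − 9(ps − 70) = 2205 - 9ps. Setting this equal to supply: 2205 - 9ps = -161 + 5ps, so ps = 169.
Buyers pay pb = 169 − 70 = 99; q' = -161 + 5·169 = 684.
Government outlay = subsidy × quantity = 70 × 684 = 47880.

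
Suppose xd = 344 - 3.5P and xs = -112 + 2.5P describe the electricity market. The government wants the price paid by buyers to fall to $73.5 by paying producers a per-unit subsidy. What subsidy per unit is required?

Required subsidy s = $6 per unit

At a buyer price of 73.5, quantity demanded is 344 − 3.5·73.5 = 86.75.
Sellers supply 86.75 only when they receive Ps with -112 + 2.5·Ps = 86.75, i.e. Ps = 79.5.
s = Ps − Pb = 79.5 − 73.5 = 6.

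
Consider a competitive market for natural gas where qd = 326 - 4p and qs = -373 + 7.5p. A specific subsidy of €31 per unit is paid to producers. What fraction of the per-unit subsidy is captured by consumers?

Pre-subsidy: 326 - 4p = -373 + 7.5p gives p* = 1398/23, q* = 1906/23.
With the subsidy, sellers receive ps = pb + 31 for each unit, where pb is the price buyers pay.
Supply in terms of pb becomes qs = -373 + 7.5(pb + 31) = -140.5 + 7.5pb. Setting this equal to demand: 326 - 4pb = -140.5 + 7.5pb, so pb = 933/23.
Sellers receive ps = 933/23 + 31 = 1646/23; q' = 326 − 4·(933/23) = 3766/23.
Buyers' price falls by p* − pb = 1398/23 − 933/23 = 465/23; sellers' price rises by ps − p* = 1646/23 − 1398/23 = 248/23.
So consumers capture (465/23)/31 = 15/23 of each unit of subsidy.

Consumer share = 15/23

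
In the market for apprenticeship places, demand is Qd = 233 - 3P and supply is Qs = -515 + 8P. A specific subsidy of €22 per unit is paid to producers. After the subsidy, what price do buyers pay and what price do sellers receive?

Pre-subsidy: 233 - 3P = -515 + 8P gives P* = 68, Q* = 29.
With the subsidy, sellers receive Ps = Pb + 22 for each unit, where Pb is the price buyers pay.
Supply in terms of Pb becomes Qs = -515 + 8(Pb + 22) = -339 + 8Pb. Setting this equal to demand: 233 - 3Pb = -339 + 8Pb, so Pb = 52.
Sellers receive Ps = 52 + 22 = 74; Q' = 233 − 3·52 = 77.

Buyers pay €52; sellers receive €74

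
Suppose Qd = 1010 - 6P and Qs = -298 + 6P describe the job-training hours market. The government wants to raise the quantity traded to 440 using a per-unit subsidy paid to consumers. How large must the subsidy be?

Required subsidy s = 28 per unit

At Q = 440, invert demand for the buyer price: Pb = (1010 − 440)/6 = 95; invert supply for the seller price: Ps = (440 − (-298))/6 = 123.
The subsidy must fill the gap: s = Ps − Pb = 123 − 95 = 28.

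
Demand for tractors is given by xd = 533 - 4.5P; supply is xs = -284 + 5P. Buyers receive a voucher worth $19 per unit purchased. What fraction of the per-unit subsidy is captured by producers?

Pre-subsidy: 533 - 4.5P = -284 + 5P gives P* = 86, x* = 146.
With the rebate, buyers effectively pay Pb = Ps − 19, where Ps is the price sellers receive.
Demand in terms of Ps becomes xd = 533 − 4.5(Ps − 19) = 618.5 - 4.5Ps. Setting this equal to supply: 618.5 - 4.5Ps = -284 + 5Ps, so Ps = 95.
Buyers pay Pb = 95 − 19 = 76; x' = -284 + 5·95 = 191.
Buyers' price falls by P* − Pb = 86 − 76 = 10; sellers' price rises by Ps − P* = 95 − 86 = 9.
So producers capture 9/19 = 9/19 of each unit of subsidy.

Producer share = 9/19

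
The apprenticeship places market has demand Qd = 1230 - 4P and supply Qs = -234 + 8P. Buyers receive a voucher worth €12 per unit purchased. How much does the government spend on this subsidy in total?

Pre-subsidy: 1230 - 4P = -234 + 8P gives P* = 122, Q* = 742.
With the rebate, buyers effectively pay Pb = Ps − 12, where Ps is the price sellers receive.
Demand in terms of Ps becomes Qd = 1230 − 4(Ps − 12) = 1278 - 4Ps. Setting this equal to supply: 1278 - 4Ps = -234 + 8Ps, so Ps = 126.
Buyers pay Pb = 126 − 12 = 114; Q' = -234 + 8·126 = 774.
Government outlay = subsidy × quantity = 12 × 774 = 9288.

Government cost = €9288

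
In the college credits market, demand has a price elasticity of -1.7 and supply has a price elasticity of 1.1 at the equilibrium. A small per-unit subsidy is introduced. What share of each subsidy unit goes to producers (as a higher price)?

For a small subsidy around the equilibrium, the benefit split depends on the relative slopes, which at a point are proportional to the elasticities.
Buyer share = εs/(εs + |εd|) = 1.1/(1.1 + 1.7) = 11/28; seller share = |εd|/(εs + |εd|) = 17/28.
So producers capture 17/28 of the subsidy.

Producer share = 17/28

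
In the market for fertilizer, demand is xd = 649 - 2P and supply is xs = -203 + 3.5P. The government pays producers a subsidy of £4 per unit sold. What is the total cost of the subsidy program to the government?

Pre-subsidy: 649 - 2P = -203 + 3.5P gives P* = 1704/11, x* = 3731/11.
With the subsidy, sellers receive Ps = Pb + 4 for each unit, where Pb is the price buyers pay.
Supply in terms of Pb becomes xs = -203 + 3.5(Pb + 4) = -189 + 3.5Pb. Setting this equal to demand: 649 - 2Pb = -189 + 3.5Pb, so Pb = 1676/11.
Sellers receive Ps = 1676/11 + 4 = 1720/11; x' = 649 − 2·(1676/11) = 3787/11.
Government outlay = subsidy × quantity = 4 × 3787/11 = 15148/11.

Government cost = 15148/11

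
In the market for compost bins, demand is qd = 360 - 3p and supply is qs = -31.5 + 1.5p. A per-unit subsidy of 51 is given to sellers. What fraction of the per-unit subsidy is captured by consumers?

Pre-subsidy: 360 - 3p = -31.5 + 1.5p gives p* = 87, q* = 99.
With the subsidy, sellers receive ps = pb + 51 for each unit, where pb is the price buyers pay.
Supply in terms of pb becomes qs = -31.5 + 1.5(pb + 51) = 45 + 1.5pb. Setting this equal to demand: 360 - 3pb = 45 + 1.5pb, so pb = 70.
Sellers receive ps = 70 + 51 = 121; q' = 360 − 3·70 = 150.
Buyers' price falls by p* − pb = 87 − 70 = 17; sellers' price rises by ps − p* = 121 − 87 = 34.
So consumers capture 17/51 = 1/3 of each unit of subsidy.

Consumer share = 1/3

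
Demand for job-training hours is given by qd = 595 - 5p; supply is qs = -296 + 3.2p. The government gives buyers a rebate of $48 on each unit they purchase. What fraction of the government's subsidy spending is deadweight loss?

Pre-subsidy: 595 - 5p = -296 + 3.2p gives p* = 4455/41, q* = 2120/41.
With the rebate, buyers effectively pay pb = ps − 48, where ps is the price sellers receive.
Demand in terms of ps becomes qd = 595 − 5(ps − 48) = 835 - 5ps. Setting this equal to supply: 835 - 5ps = -296 + 3.2ps, so ps = 5655/41.
Buyers pay pb = 5655/41 − 48 = 3687/41; q' = -296 + 3.2·(5655/41) = 5960/41.
ΔCS = ½(2120/41 + 5960/41)(4455/41 − 3687/41) = 3102720/1681; ΔPS = ½(2120/41 + 5960/41)(5655/41 − 4455/41) = 4848000/1681.
Government spending = 48 × 5960/41 = 286080/41.
DWL = ½ × 48 × (5960/41 − 2120/41) = 92160/41; fraction = (92160/41) / (286080/41) = 48/149.

DWL / government spending = 48/149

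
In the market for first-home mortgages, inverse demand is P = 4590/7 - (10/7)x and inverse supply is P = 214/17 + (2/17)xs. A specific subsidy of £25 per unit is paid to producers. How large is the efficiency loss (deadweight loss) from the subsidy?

Pre-subsidy: 4590/7 - (10/7)x = 214/17 + (2/17)x gives x* = 19133/46 and P* = 1415/23.
With the subsidy, sellers receive Ps = Pb + 25 for each unit, where Pb is the price buyers pay.
On the curves, Pb = 4590/7 - (10/7)x and Ps = 214/17 + (2/17)x; the wedge Ps − Pb = 25 gives 214/17 + (2/17)x − (4590/7 - (10/7)x) = 25, so x' = 79507/184.
Then Pb = 4590/7 − (10/7)·(79507/184) = 3535/92 and Ps = 214/17 + (2/17)·(79507/184) = 5835/92.
The subsidy expands output by 79507/184 − 19133/46 = 2975/184 past the efficient level; on those units the gap between marginal cost and willingness to pay runs from 0 up to 25.
DWL = ½ × 25 × 2975/184 = 74375/368.

Deadweight loss = 74375/368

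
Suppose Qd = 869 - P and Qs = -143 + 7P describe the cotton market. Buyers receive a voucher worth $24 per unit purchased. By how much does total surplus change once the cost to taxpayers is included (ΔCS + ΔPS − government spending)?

Net change in total surplus = -$252

Pre-subsidy: 869 - P = -143 + 7P gives P* = 126.5, Q* = 742.5.
With the rebate, buyers effectively pay Pb = Ps − 24, where Ps is the price sellers receive.
Demand in terms of Ps becomes Qd = 869 − 1(Ps − 24) = 893 - Ps. Setting this equal to supply: 893 - Ps = -143 + 7Ps, so Ps = 129.5.
Buyers pay Pb = 129.5 − 24 = 105.5; Q' = -143 + 7·129.5 = 763.5.
ΔCS = ½(742.5 + 763.5)(126.5 − 105.5) = 15813; ΔPS = ½(742.5 + 763.5)(129.5 − 126.5) = 2259.
Government spending = 24 × 763.5 = 18324.
Net change = 15813 + 2259 − 18324 = -252. The loss equals the DWL triangle ½·24·21.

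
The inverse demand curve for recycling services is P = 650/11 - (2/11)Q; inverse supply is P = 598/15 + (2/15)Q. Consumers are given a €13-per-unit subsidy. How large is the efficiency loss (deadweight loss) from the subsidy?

Pre-subsidy: 650/11 - (2/11)Q = 598/15 + (2/15)Q gives Q* = 61 and P* = 48.
With the rebate, buyers effectively pay Pb = Ps − 13, where Ps is the price sellers receive.
On the curves, Pb = 650/11 - (2/11)Q and Ps = 598/15 + (2/15)Q; the wedge Ps − Pb = 13 gives 598/15 + (2/15)Q − (650/11 - (2/11)Q) = 13, so Q' = 102.25.
Then Pb = 650/11 − (2/11)·102.25 = 40.5 and Ps = 598/15 + (2/15)·102.25 = 53.5.
The subsidy expands output by 102.25 − 61 = 41.25 past the efficient level; on those units the gap between marginal cost and willingness to pay runs from 0 up to 13.
DWL = ½ × 13 × 41.25 = 268.125.

Deadweight loss = €268.125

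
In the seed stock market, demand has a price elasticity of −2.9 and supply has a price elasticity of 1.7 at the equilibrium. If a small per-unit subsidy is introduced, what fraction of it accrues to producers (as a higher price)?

Producer share = 29/46

For a small subsidy around the equilibrium, the benefit split depends on the relative slopes, which at a point are proportional to the elasticities.
Buyer share = εs/(εs + |εd|) = 1.7/(1.7 + 2.9) = 17/46; seller share = |εd|/(εs + |εd|) = 29/46.
So producers capture 29/46 of the subsidy.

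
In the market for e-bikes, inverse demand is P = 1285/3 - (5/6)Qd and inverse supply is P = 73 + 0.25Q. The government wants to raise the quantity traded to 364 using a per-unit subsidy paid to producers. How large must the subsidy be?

Required subsidy s = 39 per unit

At Q = 364, from the demand curve buyers pay Pb = 1285/3 − (5/6)·364 = 125; from the supply curve sellers need Ps = 73 + 0.25·364 = 164.
The subsidy must fill the gap: s = Ps − Pb = 164 − 125 = 39.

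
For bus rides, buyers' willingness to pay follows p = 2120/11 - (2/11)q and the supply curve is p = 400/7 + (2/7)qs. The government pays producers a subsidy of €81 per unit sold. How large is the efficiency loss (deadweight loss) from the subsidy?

Pre-subsidy: 2120/11 - (2/11)q = 400/7 + (2/7)q gives q* = 290 and p* = 140.
With the subsidy, sellers receive ps = pb + 81 for each unit, where pb is the price buyers pay.
On the curves, pb = 2120/11 - (2/11)q and ps = 400/7 + (2/7)q; the wedge ps − pb = 81 gives 400/7 + (2/7)q − (2120/11 - (2/11)q) = 81, so q' = 463.25.
Then pb = 2120/11 − (2/11)·463.25 = 108.5 and ps = 400/7 + (2/7)·463.25 = 189.5.
The subsidy expands output by 463.25 − 290 = 173.25 past the efficient level; on those units the gap between marginal cost and willingness to pay runs from 0 up to 81.
DWL = ½ × 81 × 173.25 = 7016.625.

Deadweight loss = €7016.625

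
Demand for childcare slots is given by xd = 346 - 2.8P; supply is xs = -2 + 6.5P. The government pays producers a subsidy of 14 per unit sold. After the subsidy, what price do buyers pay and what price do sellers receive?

Pre-subsidy: 346 - 2.8P = -2 + 6.5P gives P* = 1160/31, x* = 7478/31.
With the subsidy, sellers receive Ps = Pb + 14 for each unit, where Pb is the price buyers pay.
Supply in terms of Pb becomes xs = -2 + 6.5(Pb + 14) = 89 + 6.5Pb. Setting this equal to demand: 346 - 2.8Pb = 89 + 6.5Pb, so Pb = 2570/93.
Sellers receive Ps = 2570/93 + 14 = 3872/93; x' = 346 − 2.8·(2570/93) = 24982/93.

Buyers pay 2570/93; sellers receive 3872/93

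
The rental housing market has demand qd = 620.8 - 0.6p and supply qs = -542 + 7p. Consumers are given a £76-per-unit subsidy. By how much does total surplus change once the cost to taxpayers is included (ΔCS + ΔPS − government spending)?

Net change in total surplus = -£1596

Pre-subsidy: 620.8 - 0.6p = -542 + 7p gives p* = 153, q* = 529.
With the rebate, buyers effectively pay pb = ps − 76, where ps is the price sellers receive.
Demand in terms of ps becomes qd = 620.8 − 0.6(ps − 76) = 666.4 - 0.6ps. Setting this equal to supply: 666.4 - 0.6ps = -542 + 7ps, so ps = 159.
Buyers pay pb = 159 − 76 = 83; q' = -542 + 7·159 = 571.
ΔCS = ½(529 + 571)(153 − 83) = 38500; ΔPS = ½(529 + 571)(159 − 153) = 3300.
Government spending = 76 × 571 = 43396.
Net change = 38500 + 3300 − 43396 = -1596. The loss equals the DWL triangle ½·76·42.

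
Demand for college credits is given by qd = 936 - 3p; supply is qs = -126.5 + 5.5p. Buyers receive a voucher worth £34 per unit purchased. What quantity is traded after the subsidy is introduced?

Pre-subsidy: 936 - 3p = -126.5 + 5.5p gives p* = 125, q* = 561.
With the rebate, buyers effectively pay pb = ps − 34, where ps is the price sellers receive.
Demand in terms of ps becomes qd = 936 − 3(ps − 34) = 1038 - 3ps. Setting this equal to supply: 1038 - 3ps = -126.5 + 5.5ps, so ps = 137.
Buyers pay pb = 137 − 34 = 103; q' = -126.5 + 5.5·137 = 627.

q' = 627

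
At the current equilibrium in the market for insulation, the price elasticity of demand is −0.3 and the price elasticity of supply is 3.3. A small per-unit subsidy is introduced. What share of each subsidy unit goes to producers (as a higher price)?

Producer share = 1/12

For a small subsidy around the equilibrium, the benefit split depends on the relative slopes, which at a point are proportional to the elasticities.
Buyer share = εs/(εs + |εd|) = 3.3/(3.3 + 0.3) = 11/12; seller share = |εd|/(εs + |εd|) = 1/12.
So producers capture 1/12 of the subsidy.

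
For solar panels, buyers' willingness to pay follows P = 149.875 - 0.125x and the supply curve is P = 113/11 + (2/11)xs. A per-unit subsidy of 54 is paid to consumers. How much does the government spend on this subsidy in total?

Government cost = 34074

Pre-subsidy: 149.875 - 0.125x = 113/11 + (2/11)x gives x* = 455 and P* = 93.
With the rebate, buyers effectively pay Pb = Ps − 54, where Ps is the price sellers receive.
On the curves, Pb = 149.875 - 0.125x and Ps = 113/11 + (2/11)x; the wedge Ps − Pb = 54 gives 113/11 + (2/11)x − (149.875 - 0.125x) = 54, so x' = 631.
Then Pb = 149.875 − 0.125·631 = 71 and Ps = 113/11 + (2/11)·631 = 125.
Government outlay = subsidy × quantity = 54 × 631 = 34074.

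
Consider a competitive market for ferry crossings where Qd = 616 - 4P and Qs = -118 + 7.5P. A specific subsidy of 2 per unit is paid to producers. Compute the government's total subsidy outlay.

Government cost = 16832/23

Pre-subsidy: 616 - 4P = -118 + 7.5P gives P* = 1468/23, Q* = 8296/23.
With the subsidy, sellers receive Ps = Pb + 2 for each unit, where Pb is the price buyers pay.
Supply in terms of Pb becomes Qs = -118 + 7.5(Pb + 2) = -103 + 7.5Pb. Setting this equal to demand: 616 - 4Pb = -103 + 7.5Pb, so Pb = 1438/23.
Sellers receive Ps = 1438/23 + 2 = 1484/23; Q' = 616 − 4·(1438/23) = 8416/23.
Government outlay = subsidy × quantity = 2 × 8416/23 = 16832/23.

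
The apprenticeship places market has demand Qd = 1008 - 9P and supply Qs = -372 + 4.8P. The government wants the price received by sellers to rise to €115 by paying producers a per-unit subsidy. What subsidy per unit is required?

Required subsidy s = €23 per unit

At a seller price of 115, quantity supplied is -372 + 4.8·115 = 180.
Buyers absorb 180 only when they pay Pb with 1008 − 9·Pb = 180, i.e. Pb = 92.
s = Ps − Pb = 115 − 92 = 23.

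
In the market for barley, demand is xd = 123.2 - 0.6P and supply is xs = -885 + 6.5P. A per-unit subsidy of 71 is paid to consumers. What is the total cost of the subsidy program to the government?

Government cost = 5467

Pre-subsidy: 123.2 - 0.6P = -885 + 6.5P gives P* = 142, x* = 38.
With the rebate, buyers effectively pay Pb = Ps − 71, where Ps is the price sellers receive.
Demand in terms of Ps becomes xd = 123.2 − 0.6(Ps − 71) = 165.8 - 0.6Ps. Setting this equal to supply: 165.8 - 0.6Ps = -885 + 6.5Ps, so Ps = 148.
Buyers pay Pb = 148 − 71 = 77; x' = -885 + 6.5·148 = 77.
Government outlay = subsidy × quantity = 71 × 77 = 5467.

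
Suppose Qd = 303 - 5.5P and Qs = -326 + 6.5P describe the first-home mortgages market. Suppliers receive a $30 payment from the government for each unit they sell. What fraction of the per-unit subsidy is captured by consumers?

Pre-subsidy: 303 - 5.5P = -326 + 6.5P gives P* = 629/12, Q* = 353/24.
With the subsidy, sellers receive Ps = Pb + 30 for each unit, where Pb is the price buyers pay.
Supply in terms of Pb becomes Qs = -326 + 6.5(Pb + 30) = -131 + 6.5Pb. Setting this equal to demand: 303 - 5.5Pb = -131 + 6.5Pb, so Pb = 217/6.
Sellers receive Ps = 217/6 + 30 = 397/6; Q' = 303 − 5.5·(217/6) = 1249/12.
Buyers' price falls by P* − Pb = 629/12 − 217/6 = 16.25; sellers' price rises by Ps − P* = 397/6 − 629/12 = 13.75.
So consumers capture 16.25/30 = 13/24 of each unit of subsidy.

Consumer share = 13/24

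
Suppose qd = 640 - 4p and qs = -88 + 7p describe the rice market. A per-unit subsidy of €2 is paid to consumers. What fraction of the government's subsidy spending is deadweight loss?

Pre-subsidy: 640 - 4p = -88 + 7p gives p* = 728/11, q* = 4128/11.
With the rebate, buyers effectively pay pb = ps − 2, where ps is the price sellers receive.
Demand in terms of ps becomes qd = 640 − 4(ps − 2) = 648 - 4ps. Setting this equal to supply: 648 - 4ps = -88 + 7ps, so ps = 736/11.
Buyers pay pb = 736/11 − 2 = 714/11; q' = -88 + 7·(736/11) = 4184/11.
ΔCS = ½(4128/11 + 4184/11)(728/11 − 714/11) = 58184/121; ΔPS = ½(4128/11 + 4184/11)(736/11 − 728/11) = 33248/121.
Government spending = 2 × 4184/11 = 8368/11.
DWL = ½ × 2 × (4184/11 − 4128/11) = 56/11; fraction = (56/11) / (8368/11) = 7/1046.

DWL / government spending = 7/1046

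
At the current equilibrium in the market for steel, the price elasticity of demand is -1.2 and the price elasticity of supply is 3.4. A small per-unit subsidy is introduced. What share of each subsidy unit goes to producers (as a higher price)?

Producer share = 6/23

For a small subsidy around the equilibrium, the benefit split depends on the relative slopes, which at a point are proportional to the elasticities.
Buyer share = εs/(εs + |εd|) = 3.4/(3.4 + 1.2) = 17/23; seller share = |εd|/(εs + |εd|) = 6/23.
So producers capture 6/23 of the subsidy.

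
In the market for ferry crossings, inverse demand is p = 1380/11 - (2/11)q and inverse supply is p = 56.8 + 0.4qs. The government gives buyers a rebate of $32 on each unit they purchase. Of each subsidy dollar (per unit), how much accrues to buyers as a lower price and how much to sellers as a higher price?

Buyers gain $10 per unit; sellers gain $22 per unit

Pre-subsidy: 1380/11 - (2/11)q = 56.8 + 0.4q gives q* = 118 and p* = 104.
With the rebate, buyers effectively pay pb = ps − 32, where ps is the price sellers receive.
On the curves, pb = 1380/11 - (2/11)q and ps = 56.8 + 0.4q; the wedge ps − pb = 32 gives 56.8 + 0.4q − (1380/11 - (2/11)q) = 32, so q' = 173.
Then pb = 1380/11 − (2/11)·173 = 94 and ps = 56.8 + 0.4·173 = 126.
Buyers' price falls by p* − pb = 104 − 94 = 10; sellers' price rises by ps − p* = 126 − 104 = 22.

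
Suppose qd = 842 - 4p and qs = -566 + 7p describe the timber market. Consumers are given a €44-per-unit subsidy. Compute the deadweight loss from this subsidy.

Deadweight loss = €2464

Pre-subsidy: 842 - 4p = -566 + 7p gives p* = 128, q* = 330.
With the rebate, buyers effectively pay pb = ps − 44, where ps is the price sellers receive.
Demand in terms of ps becomes qd = 842 − 4(ps − 44) = 1018 - 4ps. Setting this equal to supply: 1018 - 4ps = -566 + 7ps, so ps = 144.
Buyers pay pb = 144 − 44 = 100; q' = -566 + 7·144 = 442.
The subsidy expands output by 442 − 330 = 112 past the efficient level; on those units the gap between marginal cost and willingness to pay runs from 0 up to 44.
DWL = ½ × 44 × 112 = 2464.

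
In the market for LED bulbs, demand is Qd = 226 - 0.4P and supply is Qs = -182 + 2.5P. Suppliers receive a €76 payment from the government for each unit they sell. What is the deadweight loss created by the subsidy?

Deadweight loss = 28880/29

Pre-subsidy: 226 - 0.4P = -182 + 2.5P gives P* = 4080/29, Q* = 4922/29.
With the subsidy, sellers receive Ps = Pb + 76 for each unit, where Pb is the price buyers pay.
Supply in terms of Pb becomes Qs = -182 + 2.5(Pb + 76) = 8 + 2.5Pb. Setting this equal to demand: 226 - 0.4Pb = 8 + 2.5Pb, so Pb = 2180/29.
Sellers receive Ps = 2180/29 + 76 = 4384/29; Q' = 226 − 0.4·(2180/29) = 5682/29.
The subsidy expands output by 5682/29 − 4922/29 = 760/29 past the efficient level; on those units the gap between marginal cost and willingness to pay runs from 0 up to 76.
DWL = ½ × 76 × 760/29 = 28880/29.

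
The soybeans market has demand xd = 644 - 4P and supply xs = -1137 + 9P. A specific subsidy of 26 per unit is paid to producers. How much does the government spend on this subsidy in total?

Government cost = 4368

Pre-subsidy: 644 - 4P = -1137 + 9P gives P* = 137, x* = 96.
With the subsidy, sellers receive Ps = Pb + 26 for each unit, where Pb is the price buyers pay.
Supply in terms of Pb becomes xs = -1137 + 9(Pb + 26) = -903 + 9Pb. Setting this equal to demand: 644 - 4Pb = -903 + 9Pb, so Pb = 119.
Sellers receive Ps = 119 + 26 = 145; x' = 644 − 4·119 = 168.
Government outlay = subsidy × quantity = 26 × 168 = 4368.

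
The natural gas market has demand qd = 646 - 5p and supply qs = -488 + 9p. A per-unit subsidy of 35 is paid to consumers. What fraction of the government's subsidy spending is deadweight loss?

Pre-subsidy: 646 - 5p = -488 + 9p gives p* = 81, q* = 241.
With the rebate, buyers effectively pay pb = ps − 35, where ps is the price sellers receive.
Demand in terms of ps becomes qd = 646 − 5(ps − 35) = 821 - 5ps. Setting this equal to supply: 821 - 5ps = -488 + 9ps, so ps = 93.5.
Buyers pay pb = 93.5 − 35 = 58.5; q' = -488 + 9·93.5 = 353.5.
ΔCS = ½(241 + 353.5)(81 − 58.5) = 6688.125; ΔPS = ½(241 + 353.5)(93.5 − 81) = 3715.625.
Government spending = 35 × 353.5 = 12372.5.
DWL = ½ × 35 × (353.5 − 241) = 1968.75; fraction = 1968.75 / 12372.5 = 225/1414.

DWL / government spending = 225/1414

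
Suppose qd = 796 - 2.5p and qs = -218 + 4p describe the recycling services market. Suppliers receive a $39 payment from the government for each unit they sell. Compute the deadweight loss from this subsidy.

Pre-subsidy: 796 - 2.5p = -218 + 4p gives p* = 156, q* = 406.
With the subsidy, sellers receive ps = pb + 39 for each unit, where pb is the price buyers pay.
Supply in terms of pb becomes qs = -218 + 4(pb + 39) = -62 + 4pb. Setting this equal to demand: 796 - 2.5pb = -62 + 4pb, so pb = 132.
Sellers receive ps = 132 + 39 = 171; q' = 796 − 2.5·132 = 466.
The subsidy expands output by 466 − 406 = 60 past the efficient level; on those units the gap between marginal cost and willingness to pay runs from 0 up to 39.
DWL = ½ × 39 × 60 = 1170.

Deadweight loss = $1170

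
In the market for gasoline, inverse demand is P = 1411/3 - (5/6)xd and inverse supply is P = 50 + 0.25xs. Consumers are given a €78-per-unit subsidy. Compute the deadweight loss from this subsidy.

Deadweight loss = €2808

Pre-subsidy: 1411/3 - (5/6)x = 50 + 0.25x gives x* = 388 and P* = 147.
With the rebate, buyers effectively pay Pb = Ps − 78, where Ps is the price sellers receive.
On the curves, Pb = 1411/3 - (5/6)x and Ps = 50 + 0.25x; the wedge Ps − Pb = 78 gives 50 + 0.25x − (1411/3 - (5/6)x) = 78, so x' = 460.
Then Pb = 1411/3 − (5/6)·460 = 87 and Ps = 50 + 0.25·460 = 165.
The subsidy expands output by 460 − 388 = 72 past the efficient level; on those units the gap between marginal cost and willingness to pay runs from 0 up to 78.
DWL = ½ × 78 × 72 = 2808.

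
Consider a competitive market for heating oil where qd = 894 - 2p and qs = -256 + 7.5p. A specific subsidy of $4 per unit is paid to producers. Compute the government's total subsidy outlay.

Pre-subsidy: 894 - 2p = -256 + 7.5p gives p* = 2300/19, q* = 12386/19.
With the subsidy, sellers receive ps = pb + 4 for each unit, where pb is the price buyers pay.
Supply in terms of pb becomes qs = -256 + 7.5(pb + 4) = -226 + 7.5pb. Setting this equal to demand: 894 - 2pb = -226 + 7.5pb, so pb = 2240/19.
Sellers receive ps = 2240/19 + 4 = 2316/19; q' = 894 − 2·(2240/19) = 12506/19.
Government outlay = subsidy × quantity = 4 × 12506/19 = 50024/19.

Government cost = 50024/19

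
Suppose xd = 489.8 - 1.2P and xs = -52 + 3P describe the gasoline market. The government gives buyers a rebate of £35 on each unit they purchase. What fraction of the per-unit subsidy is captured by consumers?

Consumer share = 5/7

Pre-subsidy: 489.8 - 1.2P = -52 + 3P gives P* = 129, x* = 335.
With the rebate, buyers effectively pay Pb = Ps − 35, where Ps is the price sellers receive.
Demand in terms of Ps becomes xd = 489.8 − 1.2(Ps − 35) = 531.8 - 1.2Ps. Setting this equal to supply: 531.8 - 1.2Ps = -52 + 3Ps, so Ps = 139.
Buyers pay Pb = 139 − 35 = 104; x' = -52 + 3·139 = 365.
Buyers' price falls by P* − Pb = 129 − 104 = 25; sellers' price rises by Ps − P* = 139 − 129 = 10.
So consumers capture 25/35 = 5/7 of each unit of subsidy.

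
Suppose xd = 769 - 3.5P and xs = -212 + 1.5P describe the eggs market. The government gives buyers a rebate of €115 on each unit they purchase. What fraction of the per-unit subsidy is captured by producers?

Producer share = 0.7

Pre-subsidy: 769 - 3.5P = -212 + 1.5P gives P* = 196.2, x* = 82.3.
With the rebate, buyers effectively pay Pb = Ps − 115, where Ps is the price sellers receive.
Demand in terms of Ps becomes xd = 769 − 3.5(Ps − 115) = 1171.5 - 3.5Ps. Setting this equal to supply: 1171.5 - 3.5Ps = -212 + 1.5Ps, so Ps = 276.7.
Buyers pay Pb = 276.7 − 115 = 161.7; x' = -212 + 1.5·276.7 = 203.05.
Buyers' price falls by P* − Pb = 196.2 − 161.7 = 34.5; sellers' price rises by Ps − P* = 276.7 − 196.2 = 80.5.
So producers capture 80.5/115 = 0.7 of each unit of subsidy.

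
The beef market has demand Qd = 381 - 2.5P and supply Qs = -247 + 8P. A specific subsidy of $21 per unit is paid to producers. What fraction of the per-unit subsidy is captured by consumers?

Consumer share = 16/21

Pre-subsidy: 381 - 2.5P = -247 + 8P gives P* = 1256/21, Q* = 4861/21.
With the subsidy, sellers receive Ps = Pb + 21 for each unit, where Pb is the price buyers pay.
Supply in terms of Pb becomes Qs = -247 + 8(Pb + 21) = -79 + 8Pb. Setting this equal to demand: 381 - 2.5Pb = -79 + 8Pb, so Pb = 920/21.
Sellers receive Ps = 920/21 + 21 = 1361/21; Q' = 381 − 2.5·(920/21) = 5701/21.
Buyers' price falls by P* − Pb = 1256/21 − 920/21 = 16; sellers' price rises by Ps − P* = 1361/21 − 1256/21 = 5.
So consumers capture 16/21 = 16/21 of each unit of subsidy.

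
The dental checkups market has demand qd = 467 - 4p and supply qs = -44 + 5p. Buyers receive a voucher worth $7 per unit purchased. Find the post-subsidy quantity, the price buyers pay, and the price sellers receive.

q' = 2299/9; buyers pay 476/9; sellers receive 539/9

Pre-subsidy: 467 - 4p = -44 + 5p gives p* = 511/9, q* = 2159/9.
With the rebate, buyers effectively pay pb = ps − 7, where ps is the price sellers receive.
Demand in terms of ps becomes qd = 467 − 4(ps − 7) = 495 - 4ps. Setting this equal to supply: 495 - 4ps = -44 + 5ps, so ps = 539/9.
Buyers pay pb = 539/9 − 7 = 476/9; q' = -44 + 5·(539/9) = 2299/9.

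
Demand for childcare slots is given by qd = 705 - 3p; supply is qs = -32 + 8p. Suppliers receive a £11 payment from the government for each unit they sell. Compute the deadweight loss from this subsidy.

Pre-subsidy: 705 - 3p = -32 + 8p gives p* = 67, q* = 504.
With the subsidy, sellers receive ps = pb + 11 for each unit, where pb is the price buyers pay.
Supply in terms of pb becomes qs = -32 + 8(pb + 11) = 56 + 8pb. Setting this equal to demand: 705 - 3pb = 56 + 8pb, so pb = 59.
Sellers receive ps = 59 + 11 = 70; q' = 705 − 3·59 = 528.
The subsidy expands output by 528 − 504 = 24 past the efficient level; on those units the gap between marginal cost and willingness to pay runs from 0 up to 11.
DWL = ½ × 11 × 24 = 132.

Deadweight loss = £132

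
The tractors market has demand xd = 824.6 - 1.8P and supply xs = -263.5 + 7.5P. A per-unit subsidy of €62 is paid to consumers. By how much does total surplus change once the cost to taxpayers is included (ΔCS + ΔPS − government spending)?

Pre-subsidy: 824.6 - 1.8P = -263.5 + 7.5P gives P* = 117, x* = 614.
With the rebate, buyers effectively pay Pb = Ps − 62, where Ps is the price sellers receive.
Demand in terms of Ps becomes xd = 824.6 − 1.8(Ps − 62) = 936.2 - 1.8Ps. Setting this equal to supply: 936.2 - 1.8Ps = -263.5 + 7.5Ps, so Ps = 129.
Buyers pay Pb = 129 − 62 = 67; x' = -263.5 + 7.5·129 = 704.
ΔCS = ½(614 + 704)(117 − 67) = 32950; ΔPS = ½(614 + 704)(129 − 117) = 7908.
Government spending = 62 × 704 = 43648.
Net change = 32950 + 7908 − 43648 = -2790. The loss equals the DWL triangle ½·62·90.

Net change in total surplus = -€2790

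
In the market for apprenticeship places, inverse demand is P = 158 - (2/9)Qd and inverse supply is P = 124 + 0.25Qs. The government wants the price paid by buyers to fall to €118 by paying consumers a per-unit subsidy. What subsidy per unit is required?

At a buyer price of 118, quantity demanded is 711 − 4.5·118 = 180.
Sellers supply 180 only when they receive Ps = 124 + 0.25·180 = 169.
s = Ps − Pb = 169 − 118 = 51.

Required subsidy s = €51 per unit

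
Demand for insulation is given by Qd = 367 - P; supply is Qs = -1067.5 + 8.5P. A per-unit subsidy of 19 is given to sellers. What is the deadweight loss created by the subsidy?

Pre-subsidy: 367 - P = -1067.5 + 8.5P gives P* = 151, Q* = 216.
With the subsidy, sellers receive Ps = Pb + 19 for each unit, where Pb is the price buyers pay.
Supply in terms of Pb becomes Qs = -1067.5 + 8.5(Pb + 19) = -906 + 8.5Pb. Setting this equal to demand: 367 - Pb = -906 + 8.5Pb, so Pb = 134.
Sellers receive Ps = 134 + 19 = 153; Q' = 367 − 1·134 = 233.
The subsidy expands output by 233 − 216 = 17 past the efficient level; on those units the gap between marginal cost and willingness to pay runs from 0 up to 19.
DWL = ½ × 19 × 17 = 161.5.

Deadweight loss = 161.5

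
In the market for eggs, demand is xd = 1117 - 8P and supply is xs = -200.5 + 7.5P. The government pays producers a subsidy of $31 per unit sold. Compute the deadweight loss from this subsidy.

Deadweight loss = $1860

Pre-subsidy: 1117 - 8P = -200.5 + 7.5P gives P* = 85, x* = 437.
With the subsidy, sellers receive Ps = Pb + 31 for each unit, where Pb is the price buyers pay.
Supply in terms of Pb becomes xs = -200.5 + 7.5(Pb + 31) = 32 + 7.5Pb. Setting this equal to demand: 1117 - 8Pb = 32 + 7.5Pb, so Pb = 70.
Sellers receive Ps = 70 + 31 = 101; x' = 1117 − 8·70 = 557.
The subsidy expands output by 557 − 437 = 120 past the efficient level; on those units the gap between marginal cost and willingness to pay runs from 0 up to 31.
DWL = ½ × 31 × 120 = 1860.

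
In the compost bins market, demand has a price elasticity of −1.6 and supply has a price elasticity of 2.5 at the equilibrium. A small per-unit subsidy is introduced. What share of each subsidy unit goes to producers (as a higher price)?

Producer share = 16/41

For a small subsidy around the equilibrium, the benefit split depends on the relative slopes, which at a point are proportional to the elasticities.
Buyer share = εs/(εs + |εd|) = 2.5/(2.5 + 1.6) = 25/41; seller share = |εd|/(εs + |εd|) = 16/41.
So producers capture 16/41 of the subsidy.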